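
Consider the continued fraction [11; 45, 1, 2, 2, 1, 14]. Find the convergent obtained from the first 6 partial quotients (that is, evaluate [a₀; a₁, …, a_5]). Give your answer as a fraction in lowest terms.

5037/457

Start with 1.
2 + 1/(1/1) = 2 + 1/1 = 3/1
2 + 1/(3/1) = 2 + 1/3 = 7/3
1 + 1/(7/3) = 1 + 3/7 = 10/7
45 + 1/(10/7) = 45 + 7/10 = 457/10
11 + 1/(457/10) = 11 + 10/457 = 5037/457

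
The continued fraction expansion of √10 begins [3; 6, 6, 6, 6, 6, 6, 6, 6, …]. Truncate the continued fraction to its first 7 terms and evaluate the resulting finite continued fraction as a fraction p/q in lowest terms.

Use the convergent recurrence hₖ = aₖ·hₖ₋₁ + hₖ₋₂ (and likewise for the denominators kₖ):
a_0 = 3: 3/1
a_1 = 6: 19/6
a_2 = 6: 117/37
a_3 = 6: 721/228
a_4 = 6: 4443/1405
a_5 = 6: 27379/8658
a_6 = 6: 168717/53353

168717/53353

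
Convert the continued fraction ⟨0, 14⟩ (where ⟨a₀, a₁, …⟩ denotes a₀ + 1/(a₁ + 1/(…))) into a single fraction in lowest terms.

1/14

a_0 = 0: 0/1
a_1 = 14: 1/14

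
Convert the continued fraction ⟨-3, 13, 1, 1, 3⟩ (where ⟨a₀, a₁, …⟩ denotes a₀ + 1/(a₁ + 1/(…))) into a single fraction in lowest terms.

Start with 3.
1 + 1/(3/1) = 1 + 1/3 = 4/3
1 + 1/(4/3) = 1 + 3/4 = 7/4
13 + 1/(7/4) = 13 + 4/7 = 95/7
-3 + 1/(95/7) = -3 + 7/95 = -278/95

-278/95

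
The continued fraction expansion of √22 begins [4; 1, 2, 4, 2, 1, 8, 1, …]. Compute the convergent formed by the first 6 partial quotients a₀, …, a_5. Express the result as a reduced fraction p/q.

Build up convergents one term at a time:
a_0 = 4: 4/1
a_1 = 1: 5/1
a_2 = 2: 14/3
a_3 = 4: 61/13
a_4 = 2: 136/29
a_5 = 1: 197/42

197/42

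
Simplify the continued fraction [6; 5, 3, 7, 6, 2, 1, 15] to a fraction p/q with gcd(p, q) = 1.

220405/35618

a_0 = 6: 6/1
a_1 = 5: 31/5
a_2 = 3: 99/16
a_3 = 7: 724/117
a_4 = 6: 4443/718
a_5 = 2: 9610/1553
a_6 = 1: 14053/2271
a_7 = 15: 220405/35618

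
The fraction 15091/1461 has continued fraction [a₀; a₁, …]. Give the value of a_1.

Run the Euclidean algorithm, recording each quotient:
15091 ÷ 1461 → quotient 10, remainder 481
1461 ÷ 481 → quotient 3, remainder 18

3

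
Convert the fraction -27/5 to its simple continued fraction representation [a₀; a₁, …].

Apply division with remainder until the remainder is 0:
-27 = -6·5 + 3, so a_0 = -6
5 = 1·3 + 2, so a_1 = 1
3 = 1·2 + 1, so a_2 = 1
2 = 2·1 + 0, so a_3 = 2

[-6; 1, 1, 2]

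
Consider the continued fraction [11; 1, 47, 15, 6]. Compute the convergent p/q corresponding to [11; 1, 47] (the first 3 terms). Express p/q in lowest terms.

575/48

a_0 = 11: 11/1
a_1 = 1: 12/1
a_2 = 47: 575/48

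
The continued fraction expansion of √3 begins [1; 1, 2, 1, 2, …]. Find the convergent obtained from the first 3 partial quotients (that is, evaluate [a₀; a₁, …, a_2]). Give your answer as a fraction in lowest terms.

Collapse the nested fraction from the inside out:
Start with 2.
1 + 1/(2/1) = 1 + 1/2 = 3/2
1 + 1/(3/2) = 1 + 2/3 = 5/3

5/3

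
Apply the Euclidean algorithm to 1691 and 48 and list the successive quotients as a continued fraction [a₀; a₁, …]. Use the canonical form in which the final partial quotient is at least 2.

Run the Euclidean algorithm, recording each quotient:
1691 = 35·48 + 11, so a_0 = 35
48 = 4·11 + 4, so a_1 = 4
11 = 2·4 + 3, so a_2 = 2
4 = 1·3 + 1, so a_3 = 1
3 = 3·1 + 0, so a_4 = 3

[35; 4, 2, 1, 3]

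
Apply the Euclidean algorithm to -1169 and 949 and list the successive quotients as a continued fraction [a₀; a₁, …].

[-2; 1, 3, 3, 5, 3, 4]

Apply division with remainder until the remainder is 0:
-1169 = -2·949 + 729, so a_0 = -2
949 = 1·729 + 220, so a_1 = 1
729 = 3·220 + 69, so a_2 = 3
220 = 3·69 + 13, so a_3 = 3
69 = 5·13 + 4, so a_4 = 5
13 = 3·4 + 1, so a_5 = 3
4 = 4·1 + 0, so a_6 = 4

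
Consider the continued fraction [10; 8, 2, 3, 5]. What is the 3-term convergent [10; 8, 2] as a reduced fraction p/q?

172/17

Compute successive convergents:
a_0 = 10: 10/1
a_1 = 8: 81/8
a_2 = 2: 172/17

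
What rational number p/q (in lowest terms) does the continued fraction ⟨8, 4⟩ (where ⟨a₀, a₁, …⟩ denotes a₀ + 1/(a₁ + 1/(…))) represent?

33/4

a_0 = 8: 8/1
a_1 = 4: 33/4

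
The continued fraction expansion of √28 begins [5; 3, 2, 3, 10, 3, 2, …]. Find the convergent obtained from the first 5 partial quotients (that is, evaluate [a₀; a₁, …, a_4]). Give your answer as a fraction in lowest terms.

1307/247

Use the convergent recurrence hₖ = aₖ·hₖ₋₁ + hₖ₋₂ (and likewise for the denominators kₖ):
a_0 = 5: 5/1
a_1 = 3: 16/3
a_2 = 2: 37/7
a_3 = 3: 127/24
a_4 = 10: 1307/247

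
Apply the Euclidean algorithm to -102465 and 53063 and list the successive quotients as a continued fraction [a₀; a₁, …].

[-2; 14, 2, 42, 14, 3]

Repeatedly divide and take the remainder:
-102465 ÷ 53063 → quotient -2, remainder 3661
53063 ÷ 3661 → quotient 14, remainder 1809
3661 ÷ 1809 → quotient 2, remainder 43
1809 ÷ 43 → quotient 42, remainder 3
43 ÷ 3 → quotient 14, remainder 1
3 ÷ 1 → quotient 3, remainder 0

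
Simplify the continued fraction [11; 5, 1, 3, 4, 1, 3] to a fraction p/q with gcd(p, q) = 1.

Use the convergent recurrence hₖ = aₖ·hₖ₋₁ + hₖ₋₂ (and likewise for the denominators kₖ):
a_0 = 11: 11/1
a_1 = 5: 56/5
a_2 = 1: 67/6
a_3 = 3: 257/23
a_4 = 4: 1095/98
a_5 = 1: 1352/121
a_6 = 3: 5151/461

5151/461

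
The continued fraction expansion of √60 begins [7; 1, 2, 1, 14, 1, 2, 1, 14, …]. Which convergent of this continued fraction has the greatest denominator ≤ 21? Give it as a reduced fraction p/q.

31/4

a_0 = 7: 7/1  (≤ bound)
a_1 = 1: 8/1  (≤ bound)
a_2 = 2: 23/3  (≤ bound)
a_3 = 1: 31/4  (≤ bound)
a_4 = 14: 457/59  (> 21, stop)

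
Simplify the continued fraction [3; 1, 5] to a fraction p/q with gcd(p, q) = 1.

a_0 = 3: 3/1
a_1 = 1: 4/1
a_2 = 5: 23/6

23/6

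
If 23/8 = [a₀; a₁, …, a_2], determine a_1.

1

⌊23/8⌋ = 2, remainder 7
⌊8/7⌋ = 1, remainder 1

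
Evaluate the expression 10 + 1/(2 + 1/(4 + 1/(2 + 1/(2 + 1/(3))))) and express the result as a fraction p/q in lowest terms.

Work from the innermost term outward:
Start with 3.
2 + 1/(3/1) = 2 + 1/3 = 7/3
2 + 1/(7/3) = 2 + 3/7 = 17/7
4 + 1/(17/7) = 4 + 7/17 = 75/17
2 + 1/(75/17) = 2 + 17/75 = 167/75
10 + 1/(167/75) = 10 + 75/167 = 1745/167

1745/167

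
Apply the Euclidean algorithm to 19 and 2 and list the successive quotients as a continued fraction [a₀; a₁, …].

Apply division with remainder until the remainder is 0:
⌊19/2⌋ = 9, remainder 1
⌊2/1⌋ = 2, remainder 0

[9; 2]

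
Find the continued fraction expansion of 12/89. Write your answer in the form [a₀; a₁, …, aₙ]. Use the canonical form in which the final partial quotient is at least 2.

[0; 7, 2, 2, 2]

Repeatedly divide and take the remainder:
⌊12/89⌋ = 0, remainder 12
⌊89/12⌋ = 7, remainder 5
⌊12/5⌋ = 2, remainder 2
⌊5/2⌋ = 2, remainder 1
⌊2/1⌋ = 2, remainder 0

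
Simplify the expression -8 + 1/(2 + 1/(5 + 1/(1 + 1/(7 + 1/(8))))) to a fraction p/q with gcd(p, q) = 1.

-6250/829

Compute successive convergents:
a_0 = -8: -8/1
a_1 = 2: -15/2
a_2 = 5: -83/11
a_3 = 1: -98/13
a_4 = 7: -769/102
a_5 = 8: -6250/829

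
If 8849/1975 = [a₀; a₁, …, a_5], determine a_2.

8849 = 4·1975 + 949, so a_0 = 4
1975 = 2·949 + 77, so a_1 = 2
949 = 12·77 + 25, so a_2 = 12

12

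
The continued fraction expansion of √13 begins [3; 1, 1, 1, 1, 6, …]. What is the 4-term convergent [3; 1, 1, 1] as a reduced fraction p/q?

11/3

a_0 = 3: 3/1
a_1 = 1: 4/1
a_2 = 1: 7/2
a_3 = 1: 11/3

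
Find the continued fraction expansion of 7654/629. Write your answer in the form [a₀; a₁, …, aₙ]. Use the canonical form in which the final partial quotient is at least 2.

[12; 5, 1, 14, 7]

Apply division with remainder until the remainder is 0:
7654 = 12·629 + 106, so a_0 = 12
629 = 5·106 + 99, so a_1 = 5
106 = 1·99 + 7, so a_2 = 1
99 = 14·7 + 1, so a_3 = 14
7 = 7·1 + 0, so a_4 = 7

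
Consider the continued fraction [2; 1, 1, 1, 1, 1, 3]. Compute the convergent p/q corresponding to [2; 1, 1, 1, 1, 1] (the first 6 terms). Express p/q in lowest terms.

21/8

Use the convergent recurrence hₖ = aₖ·hₖ₋₁ + hₖ₋₂ (and likewise for the denominators kₖ):
a_0 = 2: 2/1
a_1 = 1: 3/1
a_2 = 1: 5/2
a_3 = 1: 8/3
a_4 = 1: 13/5
a_5 = 1: 21/8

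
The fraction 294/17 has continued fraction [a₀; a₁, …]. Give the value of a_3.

2

294 ÷ 17 → quotient 17, remainder 5
17 ÷ 5 → quotient 3, remainder 2
5 ÷ 2 → quotient 2, remainder 1
2 ÷ 1 → quotient 2, remainder 0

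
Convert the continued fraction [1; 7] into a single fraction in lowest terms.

8/7

Start with 7.
1 + 1/(7/1) = 1 + 1/7 = 8/7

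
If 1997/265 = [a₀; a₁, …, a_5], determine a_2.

1

1997 ÷ 265 → quotient 7, remainder 142
265 ÷ 142 → quotient 1, remainder 123
142 ÷ 123 → quotient 1, remainder 19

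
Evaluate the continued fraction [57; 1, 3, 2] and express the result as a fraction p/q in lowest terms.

520/9

a_0 = 57: 57/1
a_1 = 1: 58/1
a_2 = 3: 231/4
a_3 = 2: 520/9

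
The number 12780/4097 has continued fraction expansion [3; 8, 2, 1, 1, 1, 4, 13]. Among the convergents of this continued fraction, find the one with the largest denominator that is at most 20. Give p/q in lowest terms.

53/17

List convergents until the denominator exceeds the bound:
a_0 = 3: 3/1  (≤ bound)
a_1 = 8: 25/8  (≤ bound)
a_2 = 2: 53/17  (≤ bound)
a_3 = 1: 78/25  (> 20, stop)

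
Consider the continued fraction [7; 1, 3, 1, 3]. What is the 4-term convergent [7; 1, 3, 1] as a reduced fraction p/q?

Start with 1.
3 + 1/(1/1) = 3 + 1/1 = 4/1
1 + 1/(4/1) = 1 + 1/4 = 5/4
7 + 1/(5/4) = 7 + 4/5 = 39/5

39/5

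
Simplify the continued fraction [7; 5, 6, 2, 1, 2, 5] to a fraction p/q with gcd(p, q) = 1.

10165/1413

Work from the innermost term outward:
Start with 5.
2 + 1/(5/1) = 2 + 1/5 = 11/5
1 + 1/(11/5) = 1 + 5/11 = 16/11
2 + 1/(16/11) = 2 + 11/16 = 43/16
6 + 1/(43/16) = 6 + 16/43 = 274/43
5 + 1/(274/43) = 5 + 43/274 = 1413/274
7 + 1/(1413/274) = 7 + 274/1413 = 10165/1413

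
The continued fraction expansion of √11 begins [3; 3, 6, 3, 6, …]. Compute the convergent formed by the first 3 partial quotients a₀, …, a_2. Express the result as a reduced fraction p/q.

63/19

Start with 6.
3 + 1/(6/1) = 3 + 1/6 = 19/6
3 + 1/(19/6) = 3 + 6/19 = 63/19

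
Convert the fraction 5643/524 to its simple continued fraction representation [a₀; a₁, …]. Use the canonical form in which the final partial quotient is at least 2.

5643 ÷ 524 → quotient 10, remainder 403
524 ÷ 403 → quotient 1, remainder 121
403 ÷ 121 → quotient 3, remainder 40
121 ÷ 40 → quotient 3, remainder 1
40 ÷ 1 → quotient 40, remainder 0

[10; 1, 3, 3, 40]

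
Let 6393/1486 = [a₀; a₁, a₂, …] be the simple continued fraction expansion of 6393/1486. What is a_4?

⌊6393/1486⌋ = 4, remainder 449
⌊1486/449⌋ = 3, remainder 139
⌊449/139⌋ = 3, remainder 32
⌊139/32⌋ = 4, remainder 11
⌊32/11⌋ = 2, remainder 10

2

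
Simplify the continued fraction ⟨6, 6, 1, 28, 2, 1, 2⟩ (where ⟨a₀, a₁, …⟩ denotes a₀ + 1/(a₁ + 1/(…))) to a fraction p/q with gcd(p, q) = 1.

a_0 = 6: 6/1
a_1 = 6: 37/6
a_2 = 1: 43/7
a_3 = 28: 1241/202
a_4 = 2: 2525/411
a_5 = 1: 3766/613
a_6 = 2: 10057/1637

10057/1637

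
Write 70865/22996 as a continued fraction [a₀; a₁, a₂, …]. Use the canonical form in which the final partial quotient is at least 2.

Run the Euclidean algorithm, recording each quotient:
70865 ÷ 22996 → quotient 3, remainder 1877
22996 ÷ 1877 → quotient 12, remainder 472
1877 ÷ 472 → quotient 3, remainder 461
472 ÷ 461 → quotient 1, remainder 11
461 ÷ 11 → quotient 41, remainder 10
11 ÷ 10 → quotient 1, remainder 1
10 ÷ 1 → quotient 10, remainder 0

[3; 12, 3, 1, 41, 1, 10]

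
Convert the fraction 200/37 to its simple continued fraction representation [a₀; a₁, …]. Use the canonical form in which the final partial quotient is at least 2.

[5; 2, 2, 7]

⌊200/37⌋ = 5, remainder 15
⌊37/15⌋ = 2, remainder 7
⌊15/7⌋ = 2, remainder 1
⌊7/1⌋ = 7, remainder 0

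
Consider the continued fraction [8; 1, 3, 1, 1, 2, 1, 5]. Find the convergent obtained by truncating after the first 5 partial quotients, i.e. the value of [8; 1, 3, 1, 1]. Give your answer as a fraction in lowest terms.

79/9

a_0 = 8: 8/1
a_1 = 1: 9/1
a_2 = 3: 35/4
a_3 = 1: 44/5
a_4 = 1: 79/9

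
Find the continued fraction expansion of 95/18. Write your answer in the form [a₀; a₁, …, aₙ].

[5; 3, 1, 1, 2]

95 ÷ 18 → quotient 5, remainder 5
18 ÷ 5 → quotient 3, remainder 3
5 ÷ 3 → quotient 1, remainder 2
3 ÷ 2 → quotient 1, remainder 1
2 ÷ 1 → quotient 2, remainder 0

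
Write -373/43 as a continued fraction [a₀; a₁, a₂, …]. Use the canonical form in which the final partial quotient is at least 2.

-373 = -9·43 + 14, so a_0 = -9
43 = 3·14 + 1, so a_1 = 3
14 = 14·1 + 0, so a_2 = 14

[-9; 3, 14]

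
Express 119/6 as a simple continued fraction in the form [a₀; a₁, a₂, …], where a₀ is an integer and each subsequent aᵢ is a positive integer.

[19; 1, 5]

119 ÷ 6 → quotient 19, remainder 5
6 ÷ 5 → quotient 1, remainder 1
5 ÷ 1 → quotient 5, remainder 0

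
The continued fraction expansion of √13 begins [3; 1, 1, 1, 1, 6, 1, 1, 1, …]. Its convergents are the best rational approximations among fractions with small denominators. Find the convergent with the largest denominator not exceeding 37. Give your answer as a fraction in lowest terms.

List convergents until the denominator exceeds the bound:
a_0 = 3: 3/1  (≤ bound)
a_1 = 1: 4/1  (≤ bound)
a_2 = 1: 7/2  (≤ bound)
a_3 = 1: 11/3  (≤ bound)
a_4 = 1: 18/5  (≤ bound)
a_5 = 6: 119/33  (≤ bound)
a_6 = 1: 137/38  (> 37, stop)

119/33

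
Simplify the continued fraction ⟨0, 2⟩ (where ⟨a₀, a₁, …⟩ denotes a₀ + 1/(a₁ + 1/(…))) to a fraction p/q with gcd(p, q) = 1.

1/2

Start with 2.
0 + 1/(2/1) = 0 + 1/2 = 1/2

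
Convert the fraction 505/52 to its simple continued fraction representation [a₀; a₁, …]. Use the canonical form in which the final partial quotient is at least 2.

Run the Euclidean algorithm, recording each quotient:
⌊505/52⌋ = 9, remainder 37
⌊52/37⌋ = 1, remainder 15
⌊37/15⌋ = 2, remainder 7
⌊15/7⌋ = 2, remainder 1
⌊7/1⌋ = 7, remainder 0

[9; 1, 2, 2, 7]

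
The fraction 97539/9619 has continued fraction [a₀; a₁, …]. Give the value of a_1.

Apply division with remainder until the remainder is 0:
⌊97539/9619⌋ = 10, remainder 1349
⌊9619/1349⌋ = 7, remainder 176

7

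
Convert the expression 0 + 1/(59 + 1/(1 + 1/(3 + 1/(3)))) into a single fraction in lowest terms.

13/777

Start with 3.
3 + 1/(3/1) = 3 + 1/3 = 10/3
1 + 1/(10/3) = 1 + 3/10 = 13/10
59 + 1/(13/10) = 59 + 10/13 = 777/13
0 + 1/(777/13) = 0 + 13/777 = 13/777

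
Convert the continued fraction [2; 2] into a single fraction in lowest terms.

5/2

Collapse the nested fraction from the inside out:
Start with 2.
2 + 1/(2/1) = 2 + 1/2 = 5/2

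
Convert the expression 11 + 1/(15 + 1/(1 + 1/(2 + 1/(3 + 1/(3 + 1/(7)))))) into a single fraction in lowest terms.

41854/3783

Work from the innermost term outward:
Start with 7.
3 + 1/(7/1) = 3 + 1/7 = 22/7
3 + 1/(22/7) = 3 + 7/22 = 73/22
2 + 1/(73/22) = 2 + 22/73 = 168/73
1 + 1/(168/73) = 1 + 73/168 = 241/168
15 + 1/(241/168) = 15 + 168/241 = 3783/241
11 + 1/(3783/241) = 11 + 241/3783 = 41854/3783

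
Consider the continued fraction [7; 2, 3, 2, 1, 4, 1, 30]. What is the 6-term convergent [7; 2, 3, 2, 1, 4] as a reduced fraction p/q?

Start with 4.
1 + 1/(4/1) = 1 + 1/4 = 5/4
2 + 1/(5/4) = 2 + 4/5 = 14/5
3 + 1/(14/5) = 3 + 5/14 = 47/14
2 + 1/(47/14) = 2 + 14/47 = 108/47
7 + 1/(108/47) = 7 + 47/108 = 803/108

803/108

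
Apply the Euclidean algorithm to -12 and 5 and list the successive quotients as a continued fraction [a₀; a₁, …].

[-3; 1, 1, 2]

-12 = -3·5 + 3, so a_0 = -3
5 = 1·3 + 2, so a_1 = 1
3 = 1·2 + 1, so a_2 = 1
2 = 2·1 + 0, so a_3 = 2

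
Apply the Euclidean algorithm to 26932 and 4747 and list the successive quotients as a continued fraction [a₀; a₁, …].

Repeatedly divide and take the remainder:
26932 ÷ 4747 → quotient 5, remainder 3197
4747 ÷ 3197 → quotient 1, remainder 1550
3197 ÷ 1550 → quotient 2, remainder 97
1550 ÷ 97 → quotient 15, remainder 95
97 ÷ 95 → quotient 1, remainder 2
95 ÷ 2 → quotient 47, remainder 1
2 ÷ 1 → quotient 2, remainder 0

[5; 1, 2, 15, 1, 47, 2]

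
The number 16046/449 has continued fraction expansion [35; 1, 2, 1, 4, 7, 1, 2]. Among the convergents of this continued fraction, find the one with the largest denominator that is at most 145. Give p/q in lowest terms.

List convergents until the denominator exceeds the bound:
a_0 = 35: 35/1  (≤ bound)
a_1 = 1: 36/1  (≤ bound)
a_2 = 2: 107/3  (≤ bound)
a_3 = 1: 143/4  (≤ bound)
a_4 = 4: 679/19  (≤ bound)
a_5 = 7: 4896/137  (≤ bound)
a_6 = 1: 5575/156  (> 145, stop)

4896/137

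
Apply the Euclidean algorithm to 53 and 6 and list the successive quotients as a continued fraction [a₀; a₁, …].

53 = 8·6 + 5, so a_0 = 8
6 = 1·5 + 1, so a_1 = 1
5 = 5·1 + 0, so a_2 = 5

[8; 1, 5]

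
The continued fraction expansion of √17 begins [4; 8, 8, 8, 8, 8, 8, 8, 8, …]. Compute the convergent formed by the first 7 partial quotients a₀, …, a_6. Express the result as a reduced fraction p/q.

1166876/283009

Start with 8.
8 + 1/(8/1) = 8 + 1/8 = 65/8
8 + 1/(65/8) = 8 + 8/65 = 528/65
8 + 1/(528/65) = 8 + 65/528 = 4289/528
8 + 1/(4289/528) = 8 + 528/4289 = 34840/4289
8 + 1/(34840/4289) = 8 + 4289/34840 = 283009/34840
4 + 1/(283009/34840) = 4 + 34840/283009 = 1166876/283009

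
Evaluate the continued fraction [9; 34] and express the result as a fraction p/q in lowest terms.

307/34

Work from the innermost term outward:
Start with 34.
9 + 1/(34/1) = 9 + 1/34 = 307/34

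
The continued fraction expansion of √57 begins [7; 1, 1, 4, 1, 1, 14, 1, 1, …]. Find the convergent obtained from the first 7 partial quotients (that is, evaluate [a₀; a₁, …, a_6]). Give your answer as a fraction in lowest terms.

a_0 = 7: 7/1
a_1 = 1: 8/1
a_2 = 1: 15/2
a_3 = 4: 68/9
a_4 = 1: 83/11
a_5 = 1: 151/20
a_6 = 14: 2197/291

2197/291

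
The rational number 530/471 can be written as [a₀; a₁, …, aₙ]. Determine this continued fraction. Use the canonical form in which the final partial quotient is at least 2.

530 ÷ 471 → quotient 1, remainder 59
471 ÷ 59 → quotient 7, remainder 58
59 ÷ 58 → quotient 1, remainder 1
58 ÷ 1 → quotient 58, remainder 0

[1; 7, 1, 58]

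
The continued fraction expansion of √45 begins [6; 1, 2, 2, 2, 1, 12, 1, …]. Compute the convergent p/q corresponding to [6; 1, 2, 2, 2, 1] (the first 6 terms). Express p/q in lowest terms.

161/24

Starting at the tail and folding back:
Start with 1.
2 + 1/(1/1) = 2 + 1/1 = 3/1
2 + 1/(3/1) = 2 + 1/3 = 7/3
2 + 1/(7/3) = 2 + 3/7 = 17/7
1 + 1/(17/7) = 1 + 7/17 = 24/17
6 + 1/(24/17) = 6 + 17/24 = 161/24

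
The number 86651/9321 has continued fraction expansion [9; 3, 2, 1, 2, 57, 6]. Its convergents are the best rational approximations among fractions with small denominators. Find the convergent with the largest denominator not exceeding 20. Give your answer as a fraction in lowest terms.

93/10

a_0 = 9: 9/1  (≤ bound)
a_1 = 3: 28/3  (≤ bound)
a_2 = 2: 65/7  (≤ bound)
a_3 = 1: 93/10  (≤ bound)
a_4 = 2: 251/27  (> 20, stop)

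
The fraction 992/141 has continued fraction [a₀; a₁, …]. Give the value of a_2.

992 = 7·141 + 5, so a_0 = 7
141 = 28·5 + 1, so a_1 = 28
5 = 5·1 + 0, so a_2 = 5

5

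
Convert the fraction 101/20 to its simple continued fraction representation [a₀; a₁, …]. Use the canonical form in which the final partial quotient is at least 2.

[5; 20]

101 ÷ 20 → quotient 5, remainder 1
20 ÷ 1 → quotient 20, remainder 0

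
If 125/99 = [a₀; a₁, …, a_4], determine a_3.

Apply division with remainder until the remainder is 0:
125 = 1·99 + 26, so a_0 = 1
99 = 3·26 + 21, so a_1 = 3
26 = 1·21 + 5, so a_2 = 1
21 = 4·5 + 1, so a_3 = 4

4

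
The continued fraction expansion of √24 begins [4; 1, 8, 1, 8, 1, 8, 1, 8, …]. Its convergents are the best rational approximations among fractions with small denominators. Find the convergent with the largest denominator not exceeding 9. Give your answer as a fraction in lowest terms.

a_0 = 4: 4/1  (≤ bound)
a_1 = 1: 5/1  (≤ bound)
a_2 = 8: 44/9  (≤ bound)
a_3 = 1: 49/10  (> 9, stop)

44/9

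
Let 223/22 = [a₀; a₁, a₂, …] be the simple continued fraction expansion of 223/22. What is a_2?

3

Repeatedly divide and take the remainder:
⌊223/22⌋ = 10, remainder 3
⌊22/3⌋ = 7, remainder 1
⌊3/1⌋ = 3, remainder 0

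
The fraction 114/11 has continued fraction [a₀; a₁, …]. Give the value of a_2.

1

114 ÷ 11 → quotient 10, remainder 4
11 ÷ 4 → quotient 2, remainder 3
4 ÷ 3 → quotient 1, remainder 1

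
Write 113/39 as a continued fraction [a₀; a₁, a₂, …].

[2; 1, 8, 1, 3]

113 = 2·39 + 35, so a_0 = 2
39 = 1·35 + 4, so a_1 = 1
35 = 8·4 + 3, so a_2 = 8
4 = 1·3 + 1, so a_3 = 1
3 = 3·1 + 0, so a_4 = 3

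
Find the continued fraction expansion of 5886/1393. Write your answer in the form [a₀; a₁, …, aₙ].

Repeatedly divide and take the remainder:
5886 = 4·1393 + 314, so a_0 = 4
1393 = 4·314 + 137, so a_1 = 4
314 = 2·137 + 40, so a_2 = 2
137 = 3·40 + 17, so a_3 = 3
40 = 2·17 + 6, so a_4 = 2
17 = 2·6 + 5, so a_5 = 2
6 = 1·5 + 1, so a_6 = 1
5 = 5·1 + 0, so a_7 = 5

[4; 4, 2, 3, 2, 2, 1, 5]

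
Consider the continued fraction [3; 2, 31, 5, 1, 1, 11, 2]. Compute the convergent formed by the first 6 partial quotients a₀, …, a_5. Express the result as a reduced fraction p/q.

2434/697

Start with 1.
1 + 1/(1/1) = 1 + 1/1 = 2/1
5 + 1/(2/1) = 5 + 1/2 = 11/2
31 + 1/(11/2) = 31 + 2/11 = 343/11
2 + 1/(343/11) = 2 + 11/343 = 697/343
3 + 1/(697/343) = 3 + 343/697 = 2434/697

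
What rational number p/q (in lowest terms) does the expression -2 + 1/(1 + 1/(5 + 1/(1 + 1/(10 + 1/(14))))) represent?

-1226/1071

Build up convergents one term at a time:
a_0 = -2: -2/1
a_1 = 1: -1/1
a_2 = 5: -7/6
a_3 = 1: -8/7
a_4 = 10: -87/76
a_5 = 14: -1226/1071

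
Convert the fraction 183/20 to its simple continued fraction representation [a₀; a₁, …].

183 = 9·20 + 3, so a_0 = 9
20 = 6·3 + 2, so a_1 = 6
3 = 1·2 + 1, so a_2 = 1
2 = 2·1 + 0, so a_3 = 2

[9; 6, 1, 2]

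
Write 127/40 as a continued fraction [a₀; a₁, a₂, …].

[3; 5, 1, 2, 2]

127 = 3·40 + 7, so a_0 = 3
40 = 5·7 + 5, so a_1 = 5
7 = 1·5 + 2, so a_2 = 1
5 = 2·2 + 1, so a_3 = 2
2 = 2·1 + 0, so a_4 = 2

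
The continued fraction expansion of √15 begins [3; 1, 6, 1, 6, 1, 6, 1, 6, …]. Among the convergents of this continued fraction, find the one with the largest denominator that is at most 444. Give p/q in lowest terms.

1677/433

a_0 = 3: 3/1  (≤ bound)
a_1 = 1: 4/1  (≤ bound)
a_2 = 6: 27/7  (≤ bound)
a_3 = 1: 31/8  (≤ bound)
a_4 = 6: 213/55  (≤ bound)
a_5 = 1: 244/63  (≤ bound)
a_6 = 6: 1677/433  (≤ bound)
a_7 = 1: 1921/496  (> 444, stop)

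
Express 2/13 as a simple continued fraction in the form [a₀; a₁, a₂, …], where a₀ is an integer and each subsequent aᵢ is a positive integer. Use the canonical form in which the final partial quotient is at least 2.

[0; 6, 2]

Repeatedly divide and take the remainder:
2 = 0·13 + 2, so a_0 = 0
13 = 6·2 + 1, so a_1 = 6
2 = 2·1 + 0, so a_2 = 2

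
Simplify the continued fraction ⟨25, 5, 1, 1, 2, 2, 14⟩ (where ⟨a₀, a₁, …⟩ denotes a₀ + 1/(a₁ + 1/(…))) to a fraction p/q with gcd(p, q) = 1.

24323/966

a_0 = 25: 25/1
a_1 = 5: 126/5
a_2 = 1: 151/6
a_3 = 1: 277/11
a_4 = 2: 705/28
a_5 = 2: 1687/67
a_6 = 14: 24323/966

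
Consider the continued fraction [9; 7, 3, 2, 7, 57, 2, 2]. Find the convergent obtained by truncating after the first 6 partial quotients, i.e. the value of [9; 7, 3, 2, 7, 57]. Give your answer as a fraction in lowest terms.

Use the convergent recurrence hₖ = aₖ·hₖ₋₁ + hₖ₋₂ (and likewise for the denominators kₖ):
a_0 = 9: 9/1
a_1 = 7: 64/7
a_2 = 3: 201/22
a_3 = 2: 466/51
a_4 = 7: 3463/379
a_5 = 57: 197857/21654

197857/21654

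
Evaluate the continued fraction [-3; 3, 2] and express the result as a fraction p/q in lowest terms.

-19/7

Collapse the nested fraction from the inside out:
Start with 2.
3 + 1/(2/1) = 3 + 1/2 = 7/2
-3 + 1/(7/2) = -3 + 2/7 = -19/7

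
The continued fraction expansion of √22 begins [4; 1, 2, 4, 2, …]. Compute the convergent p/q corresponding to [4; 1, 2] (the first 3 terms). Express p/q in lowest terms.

a_0 = 4: 4/1
a_1 = 1: 5/1
a_2 = 2: 14/3

14/3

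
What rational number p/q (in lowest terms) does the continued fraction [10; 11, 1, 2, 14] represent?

5063/502

Start with 14.
2 + 1/(14/1) = 2 + 1/14 = 29/14
1 + 1/(29/14) = 1 + 14/29 = 43/29
11 + 1/(43/29) = 11 + 29/43 = 502/43
10 + 1/(502/43) = 10 + 43/502 = 5063/502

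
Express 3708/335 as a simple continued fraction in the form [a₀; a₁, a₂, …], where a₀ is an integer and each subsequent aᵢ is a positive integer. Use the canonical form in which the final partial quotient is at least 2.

[11; 14, 1, 1, 3, 3]

3708 = 11·335 + 23, so a_0 = 11
335 = 14·23 + 13, so a_1 = 14
23 = 1·13 + 10, so a_2 = 1
13 = 1·10 + 3, so a_3 = 1
10 = 3·3 + 1, so a_4 = 3
3 = 3·1 + 0, so a_5 = 3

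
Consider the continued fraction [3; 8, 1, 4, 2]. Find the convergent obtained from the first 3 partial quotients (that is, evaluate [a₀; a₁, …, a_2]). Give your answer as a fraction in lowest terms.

28/9

a_0 = 3: 3/1
a_1 = 8: 25/8
a_2 = 1: 28/9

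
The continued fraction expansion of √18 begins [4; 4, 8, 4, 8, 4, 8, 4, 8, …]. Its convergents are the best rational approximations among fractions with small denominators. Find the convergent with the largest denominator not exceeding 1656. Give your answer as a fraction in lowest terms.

4756/1121

List convergents until the denominator exceeds the bound:
a_0 = 4: 4/1  (≤ bound)
a_1 = 4: 17/4  (≤ bound)
a_2 = 8: 140/33  (≤ bound)
a_3 = 4: 577/136  (≤ bound)
a_4 = 8: 4756/1121  (≤ bound)
a_5 = 4: 19601/4620  (> 1656, stop)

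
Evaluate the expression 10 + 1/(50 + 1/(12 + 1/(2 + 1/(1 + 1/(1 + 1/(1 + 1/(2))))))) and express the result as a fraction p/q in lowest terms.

130470/13021

Build up convergents one term at a time:
a_0 = 10: 10/1
a_1 = 50: 501/50
a_2 = 12: 6022/601
a_3 = 2: 12545/1252
a_4 = 1: 18567/1853
a_5 = 1: 31112/3105
a_6 = 1: 49679/4958
a_7 = 2: 130470/13021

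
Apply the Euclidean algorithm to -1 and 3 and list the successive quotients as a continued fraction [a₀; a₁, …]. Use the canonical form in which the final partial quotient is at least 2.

Run the Euclidean algorithm, recording each quotient:
-1 ÷ 3 → quotient -1, remainder 2
3 ÷ 2 → quotient 1, remainder 1
2 ÷ 1 → quotient 2, remainder 0

[-1; 1, 2]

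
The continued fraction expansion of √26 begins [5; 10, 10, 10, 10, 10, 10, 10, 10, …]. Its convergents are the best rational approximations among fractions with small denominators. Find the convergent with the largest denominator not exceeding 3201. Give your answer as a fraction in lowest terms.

5201/1020

a_0 = 5: 5/1  (≤ bound)
a_1 = 10: 51/10  (≤ bound)
a_2 = 10: 515/101  (≤ bound)
a_3 = 10: 5201/1020  (≤ bound)
a_4 = 10: 52525/10301  (> 3201, stop)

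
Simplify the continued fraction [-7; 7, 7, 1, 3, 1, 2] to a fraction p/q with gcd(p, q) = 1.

-5330/777

Start with 2.
1 + 1/(2/1) = 1 + 1/2 = 3/2
3 + 1/(3/2) = 3 + 2/3 = 11/3
1 + 1/(11/3) = 1 + 3/11 = 14/11
7 + 1/(14/11) = 7 + 11/14 = 109/14
7 + 1/(109/14) = 7 + 14/109 = 777/109
-7 + 1/(777/109) = -7 + 109/777 = -5330/777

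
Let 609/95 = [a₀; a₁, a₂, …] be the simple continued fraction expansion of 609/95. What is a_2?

Apply division with remainder until the remainder is 0:
⌊609/95⌋ = 6, remainder 39
⌊95/39⌋ = 2, remainder 17
⌊39/17⌋ = 2, remainder 5

2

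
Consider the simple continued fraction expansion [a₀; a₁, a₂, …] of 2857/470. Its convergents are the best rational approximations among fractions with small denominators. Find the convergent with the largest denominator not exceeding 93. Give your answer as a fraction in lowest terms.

List convergents until the denominator exceeds the bound:
a_0 = 6: 6/1  (≤ bound)
a_1 = 12: 73/12  (≤ bound)
a_2 = 1: 79/13  (≤ bound)
a_3 = 2: 231/38  (≤ bound)
a_4 = 2: 541/89  (≤ bound)
a_5 = 1: 772/127  (> 93, stop)

541/89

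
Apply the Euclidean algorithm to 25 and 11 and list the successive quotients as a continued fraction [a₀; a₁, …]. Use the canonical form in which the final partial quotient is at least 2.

25 ÷ 11 → quotient 2, remainder 3
11 ÷ 3 → quotient 3, remainder 2
3 ÷ 2 → quotient 1, remainder 1
2 ÷ 1 → quotient 2, remainder 0

[2; 3, 1, 2]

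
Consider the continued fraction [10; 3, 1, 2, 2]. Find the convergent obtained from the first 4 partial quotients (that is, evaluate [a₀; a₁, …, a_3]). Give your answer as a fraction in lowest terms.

Compute successive convergents:
a_0 = 10: 10/1
a_1 = 3: 31/3
a_2 = 1: 41/4
a_3 = 2: 113/11

113/11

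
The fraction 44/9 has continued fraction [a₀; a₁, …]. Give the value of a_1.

Apply division with remainder until the remainder is 0:
44 ÷ 9 → quotient 4, remainder 8
9 ÷ 8 → quotient 1, remainder 1

1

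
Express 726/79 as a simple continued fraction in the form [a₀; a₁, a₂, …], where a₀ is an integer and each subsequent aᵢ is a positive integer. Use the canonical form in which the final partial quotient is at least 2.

[9; 5, 3, 1, 3]

726 = 9·79 + 15, so a_0 = 9
79 = 5·15 + 4, so a_1 = 5
15 = 3·4 + 3, so a_2 = 3
4 = 1·3 + 1, so a_3 = 1
3 = 3·1 + 0, so a_4 = 3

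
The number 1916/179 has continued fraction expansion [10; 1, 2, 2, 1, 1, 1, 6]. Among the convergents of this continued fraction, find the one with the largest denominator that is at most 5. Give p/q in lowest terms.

a_0 = 10: 10/1  (≤ bound)
a_1 = 1: 11/1  (≤ bound)
a_2 = 2: 32/3  (≤ bound)
a_3 = 2: 75/7  (> 5, stop)

32/3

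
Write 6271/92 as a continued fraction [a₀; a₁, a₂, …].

Run the Euclidean algorithm, recording each quotient:
6271 ÷ 92 → quotient 68, remainder 15
92 ÷ 15 → quotient 6, remainder 2
15 ÷ 2 → quotient 7, remainder 1
2 ÷ 1 → quotient 2, remainder 0

[68; 6, 7, 2]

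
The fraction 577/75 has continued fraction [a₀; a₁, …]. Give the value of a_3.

577 = 7·75 + 52, so a_0 = 7
75 = 1·52 + 23, so a_1 = 1
52 = 2·23 + 6, so a_2 = 2
23 = 3·6 + 5, so a_3 = 3

3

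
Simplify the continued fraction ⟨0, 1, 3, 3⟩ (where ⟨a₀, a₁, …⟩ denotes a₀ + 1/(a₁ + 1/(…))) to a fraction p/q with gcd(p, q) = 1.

Start with 3.
3 + 1/(3/1) = 3 + 1/3 = 10/3
1 + 1/(10/3) = 1 + 3/10 = 13/10
0 + 1/(13/10) = 0 + 10/13 = 10/13

10/13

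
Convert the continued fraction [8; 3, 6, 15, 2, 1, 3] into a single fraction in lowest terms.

Use the convergent recurrence hₖ = aₖ·hₖ₋₁ + hₖ₋₂ (and likewise for the denominators kₖ):
a_0 = 8: 8/1
a_1 = 3: 25/3
a_2 = 6: 158/19
a_3 = 15: 2395/288
a_4 = 2: 4948/595
a_5 = 1: 7343/883
a_6 = 3: 26977/3244

26977/3244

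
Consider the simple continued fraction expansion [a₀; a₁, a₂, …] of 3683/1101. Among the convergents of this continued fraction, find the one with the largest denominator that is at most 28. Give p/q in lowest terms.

a_0 = 3: 3/1  (≤ bound)
a_1 = 2: 7/2  (≤ bound)
a_2 = 1: 10/3  (≤ bound)
a_3 = 8: 87/26  (≤ bound)
a_4 = 1: 97/29  (> 28, stop)

87/26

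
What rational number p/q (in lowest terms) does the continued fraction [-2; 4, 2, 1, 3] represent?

-85/48

a_0 = -2: -2/1
a_1 = 4: -7/4
a_2 = 2: -16/9
a_3 = 1: -23/13
a_4 = 3: -85/48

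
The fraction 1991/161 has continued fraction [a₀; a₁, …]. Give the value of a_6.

1991 ÷ 161 → quotient 12, remainder 59
161 ÷ 59 → quotient 2, remainder 43
59 ÷ 43 → quotient 1, remainder 16
43 ÷ 16 → quotient 2, remainder 11
16 ÷ 11 → quotient 1, remainder 5
11 ÷ 5 → quotient 2, remainder 1
5 ÷ 1 → quotient 5, remainder 0

5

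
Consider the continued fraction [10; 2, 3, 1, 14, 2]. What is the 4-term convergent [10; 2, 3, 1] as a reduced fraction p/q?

Start with 1.
3 + 1/(1/1) = 3 + 1/1 = 4/1
2 + 1/(4/1) = 2 + 1/4 = 9/4
10 + 1/(9/4) = 10 + 4/9 = 94/9

94/9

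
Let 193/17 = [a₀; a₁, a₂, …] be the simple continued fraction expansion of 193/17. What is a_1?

Repeatedly divide and take the remainder:
193 ÷ 17 → quotient 11, remainder 6
17 ÷ 6 → quotient 2, remainder 5

2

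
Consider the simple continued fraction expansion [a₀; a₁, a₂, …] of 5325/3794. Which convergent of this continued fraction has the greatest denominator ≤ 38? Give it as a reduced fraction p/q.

a_0 = 1: 1/1  (≤ bound)
a_1 = 2: 3/2  (≤ bound)
a_2 = 2: 7/5  (≤ bound)
a_3 = 10: 73/52  (> 38, stop)

7/5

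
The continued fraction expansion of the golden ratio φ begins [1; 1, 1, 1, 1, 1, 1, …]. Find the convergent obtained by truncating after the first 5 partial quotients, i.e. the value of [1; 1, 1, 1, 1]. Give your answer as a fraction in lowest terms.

8/5

Start with 1.
1 + 1/(1/1) = 1 + 1/1 = 2/1
1 + 1/(2/1) = 1 + 1/2 = 3/2
1 + 1/(3/2) = 1 + 2/3 = 5/3
1 + 1/(5/3) = 1 + 3/5 = 8/5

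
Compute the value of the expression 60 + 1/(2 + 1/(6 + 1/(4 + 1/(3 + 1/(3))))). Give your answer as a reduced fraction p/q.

Start with 3.
3 + 1/(3/1) = 3 + 1/3 = 10/3
4 + 1/(10/3) = 4 + 3/10 = 43/10
6 + 1/(43/10) = 6 + 10/43 = 268/43
2 + 1/(268/43) = 2 + 43/268 = 579/268
60 + 1/(579/268) = 60 + 268/579 = 35008/579

35008/579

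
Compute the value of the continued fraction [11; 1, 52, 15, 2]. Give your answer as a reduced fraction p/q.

19709/1645

Collapse the nested fraction from the inside out:
Start with 2.
15 + 1/(2/1) = 15 + 1/2 = 31/2
52 + 1/(31/2) = 52 + 2/31 = 1614/31
1 + 1/(1614/31) = 1 + 31/1614 = 1645/1614
11 + 1/(1645/1614) = 11 + 1614/1645 = 19709/1645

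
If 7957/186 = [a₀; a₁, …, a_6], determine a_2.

⌊7957/186⌋ = 42, remainder 145
⌊186/145⌋ = 1, remainder 41
⌊145/41⌋ = 3, remainder 22

3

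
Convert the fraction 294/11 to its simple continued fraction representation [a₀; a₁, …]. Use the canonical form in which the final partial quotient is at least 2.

⌊294/11⌋ = 26, remainder 8
⌊11/8⌋ = 1, remainder 3
⌊8/3⌋ = 2, remainder 2
⌊3/2⌋ = 1, remainder 1
⌊2/1⌋ = 2, remainder 0

[26; 1, 2, 1, 2]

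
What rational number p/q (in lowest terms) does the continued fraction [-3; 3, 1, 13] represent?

Work from the innermost term outward:
Start with 13.
1 + 1/(13/1) = 1 + 1/13 = 14/13
3 + 1/(14/13) = 3 + 13/14 = 55/14
-3 + 1/(55/14) = -3 + 14/55 = -151/55

-151/55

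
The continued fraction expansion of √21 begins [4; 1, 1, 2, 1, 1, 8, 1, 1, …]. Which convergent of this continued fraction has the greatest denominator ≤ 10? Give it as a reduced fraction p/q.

32/7

List convergents until the denominator exceeds the bound:
a_0 = 4: 4/1  (≤ bound)
a_1 = 1: 5/1  (≤ bound)
a_2 = 1: 9/2  (≤ bound)
a_3 = 2: 23/5  (≤ bound)
a_4 = 1: 32/7  (≤ bound)
a_5 = 1: 55/12  (> 10, stop)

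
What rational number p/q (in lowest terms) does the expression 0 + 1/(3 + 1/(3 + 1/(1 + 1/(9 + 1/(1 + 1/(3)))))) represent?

a_0 = 0: 0/1
a_1 = 3: 1/3
a_2 = 3: 3/10
a_3 = 1: 4/13
a_4 = 9: 39/127
a_5 = 1: 43/140
a_6 = 3: 168/547

168/547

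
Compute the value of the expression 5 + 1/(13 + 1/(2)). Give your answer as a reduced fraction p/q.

137/27

Collapse the nested fraction from the inside out:
Start with 2.
13 + 1/(2/1) = 13 + 1/2 = 27/2
5 + 1/(27/2) = 5 + 2/27 = 137/27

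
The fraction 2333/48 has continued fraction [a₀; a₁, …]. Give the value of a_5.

9

Apply division with remainder until the remainder is 0:
2333 ÷ 48 → quotient 48, remainder 29
48 ÷ 29 → quotient 1, remainder 19
29 ÷ 19 → quotient 1, remainder 10
19 ÷ 10 → quotient 1, remainder 9
10 ÷ 9 → quotient 1, remainder 1
9 ÷ 1 → quotient 9, remainder 0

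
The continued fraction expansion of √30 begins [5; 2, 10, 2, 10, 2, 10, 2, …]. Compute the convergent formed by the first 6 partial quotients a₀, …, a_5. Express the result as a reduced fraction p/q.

5291/966

a_0 = 5: 5/1
a_1 = 2: 11/2
a_2 = 10: 115/21
a_3 = 2: 241/44
a_4 = 10: 2525/461
a_5 = 2: 5291/966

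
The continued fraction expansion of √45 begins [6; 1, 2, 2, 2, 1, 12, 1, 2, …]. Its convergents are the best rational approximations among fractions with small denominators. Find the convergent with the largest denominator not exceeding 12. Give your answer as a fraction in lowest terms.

List convergents until the denominator exceeds the bound:
a_0 = 6: 6/1  (≤ bound)
a_1 = 1: 7/1  (≤ bound)
a_2 = 2: 20/3  (≤ bound)
a_3 = 2: 47/7  (≤ bound)
a_4 = 2: 114/17  (> 12, stop)

47/7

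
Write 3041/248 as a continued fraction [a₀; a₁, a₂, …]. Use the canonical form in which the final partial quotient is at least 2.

⌊3041/248⌋ = 12, remainder 65
⌊248/65⌋ = 3, remainder 53
⌊65/53⌋ = 1, remainder 12
⌊53/12⌋ = 4, remainder 5
⌊12/5⌋ = 2, remainder 2
⌊5/2⌋ = 2, remainder 1
⌊2/1⌋ = 2, remainder 0

[12; 3, 1, 4, 2, 2, 2]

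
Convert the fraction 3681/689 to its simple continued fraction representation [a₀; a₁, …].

[5; 2, 1, 11, 2, 2, 1, 2]

⌊3681/689⌋ = 5, remainder 236
⌊689/236⌋ = 2, remainder 217
⌊236/217⌋ = 1, remainder 19
⌊217/19⌋ = 11, remainder 8
⌊19/8⌋ = 2, remainder 3
⌊8/3⌋ = 2, remainder 2
⌊3/2⌋ = 1, remainder 1
⌊2/1⌋ = 2, remainder 0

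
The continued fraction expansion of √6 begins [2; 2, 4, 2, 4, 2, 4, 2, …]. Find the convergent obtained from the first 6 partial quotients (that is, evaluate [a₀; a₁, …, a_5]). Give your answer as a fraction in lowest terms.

a_0 = 2: 2/1
a_1 = 2: 5/2
a_2 = 4: 22/9
a_3 = 2: 49/20
a_4 = 4: 218/89
a_5 = 2: 485/198

485/198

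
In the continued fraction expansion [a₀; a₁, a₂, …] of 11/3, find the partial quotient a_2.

11 ÷ 3 → quotient 3, remainder 2
3 ÷ 2 → quotient 1, remainder 1
2 ÷ 1 → quotient 2, remainder 0

2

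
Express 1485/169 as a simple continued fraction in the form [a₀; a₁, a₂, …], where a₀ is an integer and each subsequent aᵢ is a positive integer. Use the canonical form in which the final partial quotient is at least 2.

[8; 1, 3, 1, 2, 3, 1, 2]

Apply division with remainder until the remainder is 0:
1485 ÷ 169 → quotient 8, remainder 133
169 ÷ 133 → quotient 1, remainder 36
133 ÷ 36 → quotient 3, remainder 25
36 ÷ 25 → quotient 1, remainder 11
25 ÷ 11 → quotient 2, remainder 3
11 ÷ 3 → quotient 3, remainder 2
3 ÷ 2 → quotient 1, remainder 1
2 ÷ 1 → quotient 2, remainder 0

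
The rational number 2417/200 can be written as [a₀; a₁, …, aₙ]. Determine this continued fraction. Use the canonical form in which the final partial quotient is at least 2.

Repeatedly divide and take the remainder:
2417 = 12·200 + 17, so a_0 = 12
200 = 11·17 + 13, so a_1 = 11
17 = 1·13 + 4, so a_2 = 1
13 = 3·4 + 1, so a_3 = 3
4 = 4·1 + 0, so a_4 = 4

[12; 11, 1, 3, 4]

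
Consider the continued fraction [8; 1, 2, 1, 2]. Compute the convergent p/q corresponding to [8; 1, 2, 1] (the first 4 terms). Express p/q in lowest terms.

35/4

Start with 1.
2 + 1/(1/1) = 2 + 1/1 = 3/1
1 + 1/(3/1) = 1 + 1/3 = 4/3
8 + 1/(4/3) = 8 + 3/4 = 35/4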